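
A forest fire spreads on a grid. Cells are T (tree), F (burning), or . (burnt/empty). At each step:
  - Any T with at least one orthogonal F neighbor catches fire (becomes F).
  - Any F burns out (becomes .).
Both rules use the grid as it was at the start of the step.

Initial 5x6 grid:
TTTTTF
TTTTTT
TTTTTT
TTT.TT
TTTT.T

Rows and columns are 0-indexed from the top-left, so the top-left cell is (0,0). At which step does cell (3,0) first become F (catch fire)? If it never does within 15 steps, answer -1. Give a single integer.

Step 1: cell (3,0)='T' (+2 fires, +1 burnt)
Step 2: cell (3,0)='T' (+3 fires, +2 burnt)
Step 3: cell (3,0)='T' (+4 fires, +3 burnt)
Step 4: cell (3,0)='T' (+5 fires, +4 burnt)
Step 5: cell (3,0)='T' (+3 fires, +5 burnt)
Step 6: cell (3,0)='T' (+3 fires, +3 burnt)
Step 7: cell (3,0)='T' (+3 fires, +3 burnt)
Step 8: cell (3,0)='F' (+3 fires, +3 burnt)
  -> target ignites at step 8
Step 9: cell (3,0)='.' (+1 fires, +3 burnt)
Step 10: cell (3,0)='.' (+0 fires, +1 burnt)
  fire out at step 10

8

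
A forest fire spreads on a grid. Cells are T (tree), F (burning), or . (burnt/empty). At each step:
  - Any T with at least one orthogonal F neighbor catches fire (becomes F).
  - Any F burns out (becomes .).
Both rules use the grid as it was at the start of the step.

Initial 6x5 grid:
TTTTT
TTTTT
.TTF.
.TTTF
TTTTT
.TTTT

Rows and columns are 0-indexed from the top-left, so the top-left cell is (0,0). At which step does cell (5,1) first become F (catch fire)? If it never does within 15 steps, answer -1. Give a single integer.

Step 1: cell (5,1)='T' (+4 fires, +2 burnt)
Step 2: cell (5,1)='T' (+7 fires, +4 burnt)
Step 3: cell (5,1)='T' (+6 fires, +7 burnt)
Step 4: cell (5,1)='T' (+4 fires, +6 burnt)
Step 5: cell (5,1)='F' (+3 fires, +4 burnt)
  -> target ignites at step 5
Step 6: cell (5,1)='.' (+0 fires, +3 burnt)
  fire out at step 6

5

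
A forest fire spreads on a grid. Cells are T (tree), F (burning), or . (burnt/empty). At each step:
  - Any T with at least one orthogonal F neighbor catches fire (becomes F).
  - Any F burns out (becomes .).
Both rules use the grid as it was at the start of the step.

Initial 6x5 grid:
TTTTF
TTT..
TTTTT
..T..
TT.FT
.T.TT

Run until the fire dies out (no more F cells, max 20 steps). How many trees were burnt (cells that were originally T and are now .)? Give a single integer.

Answer: 16

Derivation:
Step 1: +3 fires, +2 burnt (F count now 3)
Step 2: +2 fires, +3 burnt (F count now 2)
Step 3: +2 fires, +2 burnt (F count now 2)
Step 4: +3 fires, +2 burnt (F count now 3)
Step 5: +4 fires, +3 burnt (F count now 4)
Step 6: +2 fires, +4 burnt (F count now 2)
Step 7: +0 fires, +2 burnt (F count now 0)
Fire out after step 7
Initially T: 19, now '.': 27
Total burnt (originally-T cells now '.'): 16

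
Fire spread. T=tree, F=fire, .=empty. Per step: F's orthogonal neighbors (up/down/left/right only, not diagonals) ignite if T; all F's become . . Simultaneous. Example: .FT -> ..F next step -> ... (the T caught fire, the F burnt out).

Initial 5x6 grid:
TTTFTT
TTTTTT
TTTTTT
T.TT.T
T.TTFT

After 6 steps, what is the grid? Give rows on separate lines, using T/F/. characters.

Step 1: 5 trees catch fire, 2 burn out
  TTF.FT
  TTTFTT
  TTTTTT
  T.TT.T
  T.TF.F
Step 2: 8 trees catch fire, 5 burn out
  TF...F
  TTF.FT
  TTTFTT
  T.TF.F
  T.F...
Step 3: 7 trees catch fire, 8 burn out
  F.....
  TF...F
  TTF.FF
  T.F...
  T.....
Step 4: 2 trees catch fire, 7 burn out
  ......
  F.....
  TF....
  T.....
  T.....
Step 5: 1 trees catch fire, 2 burn out
  ......
  ......
  F.....
  T.....
  T.....
Step 6: 1 trees catch fire, 1 burn out
  ......
  ......
  ......
  F.....
  T.....

......
......
......
F.....
T.....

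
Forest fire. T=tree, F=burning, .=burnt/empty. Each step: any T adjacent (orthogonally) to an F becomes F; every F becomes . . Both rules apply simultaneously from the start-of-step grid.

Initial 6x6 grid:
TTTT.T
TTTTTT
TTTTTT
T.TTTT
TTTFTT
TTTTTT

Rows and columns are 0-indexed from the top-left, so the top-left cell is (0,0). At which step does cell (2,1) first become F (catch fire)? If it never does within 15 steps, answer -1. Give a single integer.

Step 1: cell (2,1)='T' (+4 fires, +1 burnt)
Step 2: cell (2,1)='T' (+7 fires, +4 burnt)
Step 3: cell (2,1)='T' (+7 fires, +7 burnt)
Step 4: cell (2,1)='F' (+7 fires, +7 burnt)
  -> target ignites at step 4
Step 5: cell (2,1)='.' (+4 fires, +7 burnt)
Step 6: cell (2,1)='.' (+3 fires, +4 burnt)
Step 7: cell (2,1)='.' (+1 fires, +3 burnt)
Step 8: cell (2,1)='.' (+0 fires, +1 burnt)
  fire out at step 8

4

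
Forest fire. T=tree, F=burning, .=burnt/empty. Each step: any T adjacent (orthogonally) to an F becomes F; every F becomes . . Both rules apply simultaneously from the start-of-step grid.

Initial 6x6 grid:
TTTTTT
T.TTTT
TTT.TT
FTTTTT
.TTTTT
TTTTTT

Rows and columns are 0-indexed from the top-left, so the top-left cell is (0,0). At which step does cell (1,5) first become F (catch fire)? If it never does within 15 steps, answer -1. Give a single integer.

Step 1: cell (1,5)='T' (+2 fires, +1 burnt)
Step 2: cell (1,5)='T' (+4 fires, +2 burnt)
Step 3: cell (1,5)='T' (+5 fires, +4 burnt)
Step 4: cell (1,5)='T' (+6 fires, +5 burnt)
Step 5: cell (1,5)='T' (+6 fires, +6 burnt)
Step 6: cell (1,5)='T' (+5 fires, +6 burnt)
Step 7: cell (1,5)='F' (+3 fires, +5 burnt)
  -> target ignites at step 7
Step 8: cell (1,5)='.' (+1 fires, +3 burnt)
Step 9: cell (1,5)='.' (+0 fires, +1 burnt)
  fire out at step 9

7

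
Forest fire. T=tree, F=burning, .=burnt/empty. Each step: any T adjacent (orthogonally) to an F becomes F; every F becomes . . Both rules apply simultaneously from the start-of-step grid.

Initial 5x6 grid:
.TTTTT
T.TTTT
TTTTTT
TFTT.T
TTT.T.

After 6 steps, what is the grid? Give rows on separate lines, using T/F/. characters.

Step 1: 4 trees catch fire, 1 burn out
  .TTTTT
  T.TTTT
  TFTTTT
  F.FT.T
  TFT.T.
Step 2: 5 trees catch fire, 4 burn out
  .TTTTT
  T.TTTT
  F.FTTT
  ...F.T
  F.F.T.
Step 3: 3 trees catch fire, 5 burn out
  .TTTTT
  F.FTTT
  ...FTT
  .....T
  ....T.
Step 4: 3 trees catch fire, 3 burn out
  .TFTTT
  ...FTT
  ....FT
  .....T
  ....T.
Step 5: 4 trees catch fire, 3 burn out
  .F.FTT
  ....FT
  .....F
  .....T
  ....T.
Step 6: 3 trees catch fire, 4 burn out
  ....FT
  .....F
  ......
  .....F
  ....T.

....FT
.....F
......
.....F
....T.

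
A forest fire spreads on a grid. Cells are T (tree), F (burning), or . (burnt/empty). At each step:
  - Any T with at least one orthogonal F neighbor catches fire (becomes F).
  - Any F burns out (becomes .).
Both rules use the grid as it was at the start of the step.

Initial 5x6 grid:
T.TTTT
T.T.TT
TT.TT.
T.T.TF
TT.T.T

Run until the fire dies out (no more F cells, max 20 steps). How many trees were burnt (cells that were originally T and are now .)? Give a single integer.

Answer: 11

Derivation:
Step 1: +2 fires, +1 burnt (F count now 2)
Step 2: +1 fires, +2 burnt (F count now 1)
Step 3: +2 fires, +1 burnt (F count now 2)
Step 4: +2 fires, +2 burnt (F count now 2)
Step 5: +2 fires, +2 burnt (F count now 2)
Step 6: +1 fires, +2 burnt (F count now 1)
Step 7: +1 fires, +1 burnt (F count now 1)
Step 8: +0 fires, +1 burnt (F count now 0)
Fire out after step 8
Initially T: 20, now '.': 21
Total burnt (originally-T cells now '.'): 11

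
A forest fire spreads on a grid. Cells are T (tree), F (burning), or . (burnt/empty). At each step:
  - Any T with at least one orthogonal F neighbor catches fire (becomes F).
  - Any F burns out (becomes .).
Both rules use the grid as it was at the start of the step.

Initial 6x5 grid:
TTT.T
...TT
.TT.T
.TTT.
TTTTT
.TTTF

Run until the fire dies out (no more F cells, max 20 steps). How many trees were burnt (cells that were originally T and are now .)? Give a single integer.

Step 1: +2 fires, +1 burnt (F count now 2)
Step 2: +2 fires, +2 burnt (F count now 2)
Step 3: +3 fires, +2 burnt (F count now 3)
Step 4: +2 fires, +3 burnt (F count now 2)
Step 5: +3 fires, +2 burnt (F count now 3)
Step 6: +1 fires, +3 burnt (F count now 1)
Step 7: +0 fires, +1 burnt (F count now 0)
Fire out after step 7
Initially T: 20, now '.': 23
Total burnt (originally-T cells now '.'): 13

Answer: 13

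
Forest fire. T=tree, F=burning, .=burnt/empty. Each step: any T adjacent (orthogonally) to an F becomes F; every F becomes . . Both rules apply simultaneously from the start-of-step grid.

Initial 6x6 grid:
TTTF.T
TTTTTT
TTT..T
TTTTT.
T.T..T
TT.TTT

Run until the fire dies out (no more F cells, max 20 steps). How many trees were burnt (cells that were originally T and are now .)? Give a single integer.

Answer: 23

Derivation:
Step 1: +2 fires, +1 burnt (F count now 2)
Step 2: +3 fires, +2 burnt (F count now 3)
Step 3: +4 fires, +3 burnt (F count now 4)
Step 4: +5 fires, +4 burnt (F count now 5)
Step 5: +4 fires, +5 burnt (F count now 4)
Step 6: +2 fires, +4 burnt (F count now 2)
Step 7: +1 fires, +2 burnt (F count now 1)
Step 8: +1 fires, +1 burnt (F count now 1)
Step 9: +1 fires, +1 burnt (F count now 1)
Step 10: +0 fires, +1 burnt (F count now 0)
Fire out after step 10
Initially T: 27, now '.': 32
Total burnt (originally-T cells now '.'): 23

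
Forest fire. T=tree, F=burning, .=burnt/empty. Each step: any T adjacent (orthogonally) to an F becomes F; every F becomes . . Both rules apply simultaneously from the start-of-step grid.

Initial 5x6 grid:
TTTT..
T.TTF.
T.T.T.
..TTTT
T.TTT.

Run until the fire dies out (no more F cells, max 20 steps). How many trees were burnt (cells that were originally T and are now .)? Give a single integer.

Step 1: +2 fires, +1 burnt (F count now 2)
Step 2: +3 fires, +2 burnt (F count now 3)
Step 3: +5 fires, +3 burnt (F count now 5)
Step 4: +3 fires, +5 burnt (F count now 3)
Step 5: +2 fires, +3 burnt (F count now 2)
Step 6: +1 fires, +2 burnt (F count now 1)
Step 7: +1 fires, +1 burnt (F count now 1)
Step 8: +0 fires, +1 burnt (F count now 0)
Fire out after step 8
Initially T: 18, now '.': 29
Total burnt (originally-T cells now '.'): 17

Answer: 17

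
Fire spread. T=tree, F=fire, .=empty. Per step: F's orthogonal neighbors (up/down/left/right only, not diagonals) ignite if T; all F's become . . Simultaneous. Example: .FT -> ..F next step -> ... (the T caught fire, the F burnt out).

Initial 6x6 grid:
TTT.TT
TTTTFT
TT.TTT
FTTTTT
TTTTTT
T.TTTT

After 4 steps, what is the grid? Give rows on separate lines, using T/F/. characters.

Step 1: 7 trees catch fire, 2 burn out
  TTT.FT
  TTTF.F
  FT.TFT
  .FTTTT
  FTTTTT
  T.TTTT
Step 2: 10 trees catch fire, 7 burn out
  TTT..F
  FTF...
  .F.F.F
  ..FTFT
  .FTTTT
  F.TTTT
Step 3: 7 trees catch fire, 10 burn out
  FTF...
  .F....
  ......
  ...F.F
  ..FTFT
  ..TTTT
Step 4: 5 trees catch fire, 7 burn out
  .F....
  ......
  ......
  ......
  ...F.F
  ..FTFT

.F....
......
......
......
...F.F
..FTFT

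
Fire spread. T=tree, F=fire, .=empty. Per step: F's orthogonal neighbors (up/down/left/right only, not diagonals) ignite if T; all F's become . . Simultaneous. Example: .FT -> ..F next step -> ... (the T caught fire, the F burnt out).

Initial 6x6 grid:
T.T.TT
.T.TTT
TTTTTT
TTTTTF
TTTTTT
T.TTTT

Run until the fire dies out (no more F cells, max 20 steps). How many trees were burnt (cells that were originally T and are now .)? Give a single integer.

Answer: 28

Derivation:
Step 1: +3 fires, +1 burnt (F count now 3)
Step 2: +5 fires, +3 burnt (F count now 5)
Step 3: +6 fires, +5 burnt (F count now 6)
Step 4: +6 fires, +6 burnt (F count now 6)
Step 5: +4 fires, +6 burnt (F count now 4)
Step 6: +3 fires, +4 burnt (F count now 3)
Step 7: +1 fires, +3 burnt (F count now 1)
Step 8: +0 fires, +1 burnt (F count now 0)
Fire out after step 8
Initially T: 30, now '.': 34
Total burnt (originally-T cells now '.'): 28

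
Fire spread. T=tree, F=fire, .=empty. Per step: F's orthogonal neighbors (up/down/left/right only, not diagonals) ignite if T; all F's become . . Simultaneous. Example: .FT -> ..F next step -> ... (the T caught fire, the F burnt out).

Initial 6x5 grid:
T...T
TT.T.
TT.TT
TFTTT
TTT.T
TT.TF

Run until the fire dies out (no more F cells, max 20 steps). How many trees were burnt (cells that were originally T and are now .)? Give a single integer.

Answer: 19

Derivation:
Step 1: +6 fires, +2 burnt (F count now 6)
Step 2: +7 fires, +6 burnt (F count now 7)
Step 3: +4 fires, +7 burnt (F count now 4)
Step 4: +2 fires, +4 burnt (F count now 2)
Step 5: +0 fires, +2 burnt (F count now 0)
Fire out after step 5
Initially T: 20, now '.': 29
Total burnt (originally-T cells now '.'): 19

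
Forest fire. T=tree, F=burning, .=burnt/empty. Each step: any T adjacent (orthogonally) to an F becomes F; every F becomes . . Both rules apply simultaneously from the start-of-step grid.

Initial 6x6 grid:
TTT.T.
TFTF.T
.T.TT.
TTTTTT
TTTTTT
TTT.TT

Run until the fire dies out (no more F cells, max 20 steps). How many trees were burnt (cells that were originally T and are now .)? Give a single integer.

Answer: 25

Derivation:
Step 1: +5 fires, +2 burnt (F count now 5)
Step 2: +5 fires, +5 burnt (F count now 5)
Step 3: +5 fires, +5 burnt (F count now 5)
Step 4: +5 fires, +5 burnt (F count now 5)
Step 5: +4 fires, +5 burnt (F count now 4)
Step 6: +1 fires, +4 burnt (F count now 1)
Step 7: +0 fires, +1 burnt (F count now 0)
Fire out after step 7
Initially T: 27, now '.': 34
Total burnt (originally-T cells now '.'): 25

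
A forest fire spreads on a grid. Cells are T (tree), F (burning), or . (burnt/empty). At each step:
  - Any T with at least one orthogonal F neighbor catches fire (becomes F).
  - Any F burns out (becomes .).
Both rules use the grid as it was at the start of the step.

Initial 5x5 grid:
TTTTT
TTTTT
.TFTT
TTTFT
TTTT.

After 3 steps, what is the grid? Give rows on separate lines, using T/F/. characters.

Step 1: 6 trees catch fire, 2 burn out
  TTTTT
  TTFTT
  .F.FT
  TTF.F
  TTTF.
Step 2: 6 trees catch fire, 6 burn out
  TTFTT
  TF.FT
  ....F
  TF...
  TTF..
Step 3: 6 trees catch fire, 6 burn out
  TF.FT
  F...F
  .....
  F....
  TF...

TF.FT
F...F
.....
F....
TF...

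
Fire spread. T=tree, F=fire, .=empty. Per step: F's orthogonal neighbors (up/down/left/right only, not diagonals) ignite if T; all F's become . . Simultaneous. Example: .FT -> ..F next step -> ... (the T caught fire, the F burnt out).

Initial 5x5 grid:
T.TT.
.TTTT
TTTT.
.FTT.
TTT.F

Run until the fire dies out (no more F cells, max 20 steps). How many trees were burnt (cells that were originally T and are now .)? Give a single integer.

Answer: 15

Derivation:
Step 1: +3 fires, +2 burnt (F count now 3)
Step 2: +6 fires, +3 burnt (F count now 6)
Step 3: +2 fires, +6 burnt (F count now 2)
Step 4: +2 fires, +2 burnt (F count now 2)
Step 5: +2 fires, +2 burnt (F count now 2)
Step 6: +0 fires, +2 burnt (F count now 0)
Fire out after step 6
Initially T: 16, now '.': 24
Total burnt (originally-T cells now '.'): 15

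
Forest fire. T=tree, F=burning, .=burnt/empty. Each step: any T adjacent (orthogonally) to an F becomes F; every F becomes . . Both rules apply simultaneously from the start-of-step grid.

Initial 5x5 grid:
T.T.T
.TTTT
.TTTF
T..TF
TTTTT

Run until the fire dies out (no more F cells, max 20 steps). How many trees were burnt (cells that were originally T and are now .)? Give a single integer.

Answer: 16

Derivation:
Step 1: +4 fires, +2 burnt (F count now 4)
Step 2: +4 fires, +4 burnt (F count now 4)
Step 3: +3 fires, +4 burnt (F count now 3)
Step 4: +3 fires, +3 burnt (F count now 3)
Step 5: +1 fires, +3 burnt (F count now 1)
Step 6: +1 fires, +1 burnt (F count now 1)
Step 7: +0 fires, +1 burnt (F count now 0)
Fire out after step 7
Initially T: 17, now '.': 24
Total burnt (originally-T cells now '.'): 16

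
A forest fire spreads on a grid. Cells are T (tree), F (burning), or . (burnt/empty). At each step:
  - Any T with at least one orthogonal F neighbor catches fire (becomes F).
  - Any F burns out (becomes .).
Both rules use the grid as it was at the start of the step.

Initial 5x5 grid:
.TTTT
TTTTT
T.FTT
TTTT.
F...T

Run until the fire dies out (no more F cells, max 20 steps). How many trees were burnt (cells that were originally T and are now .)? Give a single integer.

Answer: 16

Derivation:
Step 1: +4 fires, +2 burnt (F count now 4)
Step 2: +7 fires, +4 burnt (F count now 7)
Step 3: +4 fires, +7 burnt (F count now 4)
Step 4: +1 fires, +4 burnt (F count now 1)
Step 5: +0 fires, +1 burnt (F count now 0)
Fire out after step 5
Initially T: 17, now '.': 24
Total burnt (originally-T cells now '.'): 16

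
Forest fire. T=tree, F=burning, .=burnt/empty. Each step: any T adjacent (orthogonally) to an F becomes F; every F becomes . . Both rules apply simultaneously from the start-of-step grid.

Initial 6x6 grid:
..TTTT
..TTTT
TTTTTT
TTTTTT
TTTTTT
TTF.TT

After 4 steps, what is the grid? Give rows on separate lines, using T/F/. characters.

Step 1: 2 trees catch fire, 1 burn out
  ..TTTT
  ..TTTT
  TTTTTT
  TTTTTT
  TTFTTT
  TF..TT
Step 2: 4 trees catch fire, 2 burn out
  ..TTTT
  ..TTTT
  TTTTTT
  TTFTTT
  TF.FTT
  F...TT
Step 3: 5 trees catch fire, 4 burn out
  ..TTTT
  ..TTTT
  TTFTTT
  TF.FTT
  F...FT
  ....TT
Step 4: 7 trees catch fire, 5 burn out
  ..TTTT
  ..FTTT
  TF.FTT
  F...FT
  .....F
  ....FT

..TTTT
..FTTT
TF.FTT
F...FT
.....F
....FT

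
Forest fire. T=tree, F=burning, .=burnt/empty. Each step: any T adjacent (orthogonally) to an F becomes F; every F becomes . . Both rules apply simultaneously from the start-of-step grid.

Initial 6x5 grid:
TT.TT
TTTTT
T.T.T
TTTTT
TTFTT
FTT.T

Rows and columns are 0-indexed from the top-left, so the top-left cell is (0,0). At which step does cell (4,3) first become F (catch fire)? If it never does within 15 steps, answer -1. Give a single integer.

Step 1: cell (4,3)='F' (+6 fires, +2 burnt)
  -> target ignites at step 1
Step 2: cell (4,3)='.' (+5 fires, +6 burnt)
Step 3: cell (4,3)='.' (+4 fires, +5 burnt)
Step 4: cell (4,3)='.' (+4 fires, +4 burnt)
Step 5: cell (4,3)='.' (+4 fires, +4 burnt)
Step 6: cell (4,3)='.' (+1 fires, +4 burnt)
Step 7: cell (4,3)='.' (+0 fires, +1 burnt)
  fire out at step 7

1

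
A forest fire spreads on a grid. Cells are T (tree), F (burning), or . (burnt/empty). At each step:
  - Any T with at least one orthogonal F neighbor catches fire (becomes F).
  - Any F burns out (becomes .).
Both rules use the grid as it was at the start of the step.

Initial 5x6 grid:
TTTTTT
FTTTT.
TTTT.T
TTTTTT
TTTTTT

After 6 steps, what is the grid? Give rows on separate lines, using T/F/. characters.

Step 1: 3 trees catch fire, 1 burn out
  FTTTTT
  .FTTT.
  FTTT.T
  TTTTTT
  TTTTTT
Step 2: 4 trees catch fire, 3 burn out
  .FTTTT
  ..FTT.
  .FTT.T
  FTTTTT
  TTTTTT
Step 3: 5 trees catch fire, 4 burn out
  ..FTTT
  ...FT.
  ..FT.T
  .FTTTT
  FTTTTT
Step 4: 5 trees catch fire, 5 burn out
  ...FTT
  ....F.
  ...F.T
  ..FTTT
  .FTTTT
Step 5: 3 trees catch fire, 5 burn out
  ....FT
  ......
  .....T
  ...FTT
  ..FTTT
Step 6: 3 trees catch fire, 3 burn out
  .....F
  ......
  .....T
  ....FT
  ...FTT

.....F
......
.....T
....FT
...FTT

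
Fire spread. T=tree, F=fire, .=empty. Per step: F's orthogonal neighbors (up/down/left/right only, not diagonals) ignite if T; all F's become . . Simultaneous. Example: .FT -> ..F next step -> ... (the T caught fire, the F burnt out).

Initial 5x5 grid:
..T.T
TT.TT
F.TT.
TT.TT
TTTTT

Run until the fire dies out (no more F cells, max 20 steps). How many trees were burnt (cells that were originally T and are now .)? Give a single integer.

Answer: 16

Derivation:
Step 1: +2 fires, +1 burnt (F count now 2)
Step 2: +3 fires, +2 burnt (F count now 3)
Step 3: +1 fires, +3 burnt (F count now 1)
Step 4: +1 fires, +1 burnt (F count now 1)
Step 5: +1 fires, +1 burnt (F count now 1)
Step 6: +2 fires, +1 burnt (F count now 2)
Step 7: +2 fires, +2 burnt (F count now 2)
Step 8: +2 fires, +2 burnt (F count now 2)
Step 9: +1 fires, +2 burnt (F count now 1)
Step 10: +1 fires, +1 burnt (F count now 1)
Step 11: +0 fires, +1 burnt (F count now 0)
Fire out after step 11
Initially T: 17, now '.': 24
Total burnt (originally-T cells now '.'): 16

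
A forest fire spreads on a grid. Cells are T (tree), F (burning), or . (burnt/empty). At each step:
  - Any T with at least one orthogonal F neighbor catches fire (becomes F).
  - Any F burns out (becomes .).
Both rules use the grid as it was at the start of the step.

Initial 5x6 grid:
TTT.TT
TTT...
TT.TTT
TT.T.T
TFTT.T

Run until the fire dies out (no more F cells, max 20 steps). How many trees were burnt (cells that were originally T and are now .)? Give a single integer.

Answer: 19

Derivation:
Step 1: +3 fires, +1 burnt (F count now 3)
Step 2: +3 fires, +3 burnt (F count now 3)
Step 3: +3 fires, +3 burnt (F count now 3)
Step 4: +4 fires, +3 burnt (F count now 4)
Step 5: +3 fires, +4 burnt (F count now 3)
Step 6: +1 fires, +3 burnt (F count now 1)
Step 7: +1 fires, +1 burnt (F count now 1)
Step 8: +1 fires, +1 burnt (F count now 1)
Step 9: +0 fires, +1 burnt (F count now 0)
Fire out after step 9
Initially T: 21, now '.': 28
Total burnt (originally-T cells now '.'): 19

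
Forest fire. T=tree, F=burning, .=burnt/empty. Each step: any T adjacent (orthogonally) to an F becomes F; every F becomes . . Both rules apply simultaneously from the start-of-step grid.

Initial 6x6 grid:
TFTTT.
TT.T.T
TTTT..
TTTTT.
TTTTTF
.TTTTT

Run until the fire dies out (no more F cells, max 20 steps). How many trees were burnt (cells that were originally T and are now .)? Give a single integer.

Answer: 26

Derivation:
Step 1: +5 fires, +2 burnt (F count now 5)
Step 2: +6 fires, +5 burnt (F count now 6)
Step 3: +8 fires, +6 burnt (F count now 8)
Step 4: +5 fires, +8 burnt (F count now 5)
Step 5: +2 fires, +5 burnt (F count now 2)
Step 6: +0 fires, +2 burnt (F count now 0)
Fire out after step 6
Initially T: 27, now '.': 35
Total burnt (originally-T cells now '.'): 26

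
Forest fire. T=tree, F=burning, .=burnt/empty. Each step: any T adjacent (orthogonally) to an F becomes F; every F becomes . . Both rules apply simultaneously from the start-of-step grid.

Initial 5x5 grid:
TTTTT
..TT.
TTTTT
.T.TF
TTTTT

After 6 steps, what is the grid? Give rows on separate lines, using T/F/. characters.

Step 1: 3 trees catch fire, 1 burn out
  TTTTT
  ..TT.
  TTTTF
  .T.F.
  TTTTF
Step 2: 2 trees catch fire, 3 burn out
  TTTTT
  ..TT.
  TTTF.
  .T...
  TTTF.
Step 3: 3 trees catch fire, 2 burn out
  TTTTT
  ..TF.
  TTF..
  .T...
  TTF..
Step 4: 4 trees catch fire, 3 burn out
  TTTFT
  ..F..
  TF...
  .T...
  TF...
Step 5: 5 trees catch fire, 4 burn out
  TTF.F
  .....
  F....
  .F...
  F....
Step 6: 1 trees catch fire, 5 burn out
  TF...
  .....
  .....
  .....
  .....

TF...
.....
.....
.....
.....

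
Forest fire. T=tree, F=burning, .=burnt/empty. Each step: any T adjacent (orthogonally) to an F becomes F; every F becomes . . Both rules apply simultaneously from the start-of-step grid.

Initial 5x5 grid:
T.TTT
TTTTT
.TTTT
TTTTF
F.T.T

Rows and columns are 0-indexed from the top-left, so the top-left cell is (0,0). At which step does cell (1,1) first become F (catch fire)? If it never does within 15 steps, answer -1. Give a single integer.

Step 1: cell (1,1)='T' (+4 fires, +2 burnt)
Step 2: cell (1,1)='T' (+4 fires, +4 burnt)
Step 3: cell (1,1)='T' (+5 fires, +4 burnt)
Step 4: cell (1,1)='F' (+3 fires, +5 burnt)
  -> target ignites at step 4
Step 5: cell (1,1)='.' (+2 fires, +3 burnt)
Step 6: cell (1,1)='.' (+1 fires, +2 burnt)
Step 7: cell (1,1)='.' (+0 fires, +1 burnt)
  fire out at step 7

4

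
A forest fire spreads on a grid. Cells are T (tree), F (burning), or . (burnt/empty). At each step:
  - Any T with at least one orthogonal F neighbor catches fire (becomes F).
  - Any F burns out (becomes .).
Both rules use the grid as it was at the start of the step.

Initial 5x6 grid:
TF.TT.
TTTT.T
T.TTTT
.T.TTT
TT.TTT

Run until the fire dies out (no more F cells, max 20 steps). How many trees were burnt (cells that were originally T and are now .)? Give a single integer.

Answer: 19

Derivation:
Step 1: +2 fires, +1 burnt (F count now 2)
Step 2: +2 fires, +2 burnt (F count now 2)
Step 3: +3 fires, +2 burnt (F count now 3)
Step 4: +2 fires, +3 burnt (F count now 2)
Step 5: +3 fires, +2 burnt (F count now 3)
Step 6: +3 fires, +3 burnt (F count now 3)
Step 7: +3 fires, +3 burnt (F count now 3)
Step 8: +1 fires, +3 burnt (F count now 1)
Step 9: +0 fires, +1 burnt (F count now 0)
Fire out after step 9
Initially T: 22, now '.': 27
Total burnt (originally-T cells now '.'): 19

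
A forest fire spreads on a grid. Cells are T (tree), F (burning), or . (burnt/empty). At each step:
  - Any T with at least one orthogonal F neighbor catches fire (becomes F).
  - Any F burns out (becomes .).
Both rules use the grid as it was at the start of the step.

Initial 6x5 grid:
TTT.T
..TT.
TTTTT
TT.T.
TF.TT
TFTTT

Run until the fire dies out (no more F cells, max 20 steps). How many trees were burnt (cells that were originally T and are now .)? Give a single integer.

Step 1: +4 fires, +2 burnt (F count now 4)
Step 2: +3 fires, +4 burnt (F count now 3)
Step 3: +4 fires, +3 burnt (F count now 4)
Step 4: +4 fires, +4 burnt (F count now 4)
Step 5: +3 fires, +4 burnt (F count now 3)
Step 6: +1 fires, +3 burnt (F count now 1)
Step 7: +1 fires, +1 burnt (F count now 1)
Step 8: +0 fires, +1 burnt (F count now 0)
Fire out after step 8
Initially T: 21, now '.': 29
Total burnt (originally-T cells now '.'): 20

Answer: 20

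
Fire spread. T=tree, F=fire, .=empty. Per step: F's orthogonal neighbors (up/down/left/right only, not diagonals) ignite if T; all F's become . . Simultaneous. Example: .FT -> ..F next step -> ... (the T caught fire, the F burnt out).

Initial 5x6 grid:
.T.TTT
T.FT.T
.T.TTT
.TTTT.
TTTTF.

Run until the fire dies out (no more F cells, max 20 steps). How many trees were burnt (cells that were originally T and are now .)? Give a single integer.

Answer: 17

Derivation:
Step 1: +3 fires, +2 burnt (F count now 3)
Step 2: +5 fires, +3 burnt (F count now 5)
Step 3: +4 fires, +5 burnt (F count now 4)
Step 4: +4 fires, +4 burnt (F count now 4)
Step 5: +1 fires, +4 burnt (F count now 1)
Step 6: +0 fires, +1 burnt (F count now 0)
Fire out after step 6
Initially T: 19, now '.': 28
Total burnt (originally-T cells now '.'): 17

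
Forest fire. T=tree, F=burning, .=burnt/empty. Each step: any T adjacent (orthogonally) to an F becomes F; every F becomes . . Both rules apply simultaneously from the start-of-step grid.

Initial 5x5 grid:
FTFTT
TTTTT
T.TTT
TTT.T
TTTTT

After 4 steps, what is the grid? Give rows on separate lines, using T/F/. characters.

Step 1: 4 trees catch fire, 2 burn out
  .F.FT
  FTFTT
  T.TTT
  TTT.T
  TTTTT
Step 2: 5 trees catch fire, 4 burn out
  ....F
  .F.FT
  F.FTT
  TTT.T
  TTTTT
Step 3: 4 trees catch fire, 5 burn out
  .....
  ....F
  ...FT
  FTF.T
  TTTTT
Step 4: 4 trees catch fire, 4 burn out
  .....
  .....
  ....F
  .F..T
  FTFTT

.....
.....
....F
.F..T
FTFTT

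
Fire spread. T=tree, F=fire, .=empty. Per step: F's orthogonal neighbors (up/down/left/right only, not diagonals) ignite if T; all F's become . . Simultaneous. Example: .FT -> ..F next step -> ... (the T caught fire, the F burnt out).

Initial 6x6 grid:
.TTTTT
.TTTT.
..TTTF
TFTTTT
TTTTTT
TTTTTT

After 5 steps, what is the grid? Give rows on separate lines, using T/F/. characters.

Step 1: 5 trees catch fire, 2 burn out
  .TTTTT
  .TTTT.
  ..TTF.
  F.FTTF
  TFTTTT
  TTTTTT
Step 2: 9 trees catch fire, 5 burn out
  .TTTTT
  .TTTF.
  ..FF..
  ...FF.
  F.FTTF
  TFTTTT
Step 3: 8 trees catch fire, 9 burn out
  .TTTFT
  .TFF..
  ......
  ......
  ...FF.
  F.FTTF
Step 4: 6 trees catch fire, 8 burn out
  .TFF.F
  .F....
  ......
  ......
  ......
  ...FF.
Step 5: 1 trees catch fire, 6 burn out
  .F....
  ......
  ......
  ......
  ......
  ......

.F....
......
......
......
......
......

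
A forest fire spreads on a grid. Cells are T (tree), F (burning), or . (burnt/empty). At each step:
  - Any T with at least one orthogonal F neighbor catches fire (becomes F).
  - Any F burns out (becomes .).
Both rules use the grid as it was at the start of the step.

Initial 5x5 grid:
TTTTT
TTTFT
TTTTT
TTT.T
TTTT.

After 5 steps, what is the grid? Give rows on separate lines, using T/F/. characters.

Step 1: 4 trees catch fire, 1 burn out
  TTTFT
  TTF.F
  TTTFT
  TTT.T
  TTTT.
Step 2: 5 trees catch fire, 4 burn out
  TTF.F
  TF...
  TTF.F
  TTT.T
  TTTT.
Step 3: 5 trees catch fire, 5 burn out
  TF...
  F....
  TF...
  TTF.F
  TTTT.
Step 4: 4 trees catch fire, 5 burn out
  F....
  .....
  F....
  TF...
  TTFT.
Step 5: 3 trees catch fire, 4 burn out
  .....
  .....
  .....
  F....
  TF.F.

.....
.....
.....
F....
TF.F.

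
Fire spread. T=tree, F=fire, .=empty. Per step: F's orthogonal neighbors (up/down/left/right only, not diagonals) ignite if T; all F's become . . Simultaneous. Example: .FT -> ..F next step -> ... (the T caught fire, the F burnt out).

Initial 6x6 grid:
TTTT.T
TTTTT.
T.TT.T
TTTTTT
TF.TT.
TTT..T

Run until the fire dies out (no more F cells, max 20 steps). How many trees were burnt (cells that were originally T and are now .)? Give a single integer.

Answer: 25

Derivation:
Step 1: +3 fires, +1 burnt (F count now 3)
Step 2: +4 fires, +3 burnt (F count now 4)
Step 3: +3 fires, +4 burnt (F count now 3)
Step 4: +5 fires, +3 burnt (F count now 5)
Step 5: +6 fires, +5 burnt (F count now 6)
Step 6: +4 fires, +6 burnt (F count now 4)
Step 7: +0 fires, +4 burnt (F count now 0)
Fire out after step 7
Initially T: 27, now '.': 34
Total burnt (originally-T cells now '.'): 25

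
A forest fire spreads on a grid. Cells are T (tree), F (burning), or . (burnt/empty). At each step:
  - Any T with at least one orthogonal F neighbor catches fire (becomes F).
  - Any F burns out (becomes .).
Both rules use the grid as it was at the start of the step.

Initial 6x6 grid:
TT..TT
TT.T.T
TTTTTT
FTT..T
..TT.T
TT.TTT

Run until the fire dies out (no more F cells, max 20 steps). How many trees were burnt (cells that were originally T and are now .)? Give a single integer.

Step 1: +2 fires, +1 burnt (F count now 2)
Step 2: +3 fires, +2 burnt (F count now 3)
Step 3: +4 fires, +3 burnt (F count now 4)
Step 4: +3 fires, +4 burnt (F count now 3)
Step 5: +3 fires, +3 burnt (F count now 3)
Step 6: +2 fires, +3 burnt (F count now 2)
Step 7: +3 fires, +2 burnt (F count now 3)
Step 8: +2 fires, +3 burnt (F count now 2)
Step 9: +1 fires, +2 burnt (F count now 1)
Step 10: +0 fires, +1 burnt (F count now 0)
Fire out after step 10
Initially T: 25, now '.': 34
Total burnt (originally-T cells now '.'): 23

Answer: 23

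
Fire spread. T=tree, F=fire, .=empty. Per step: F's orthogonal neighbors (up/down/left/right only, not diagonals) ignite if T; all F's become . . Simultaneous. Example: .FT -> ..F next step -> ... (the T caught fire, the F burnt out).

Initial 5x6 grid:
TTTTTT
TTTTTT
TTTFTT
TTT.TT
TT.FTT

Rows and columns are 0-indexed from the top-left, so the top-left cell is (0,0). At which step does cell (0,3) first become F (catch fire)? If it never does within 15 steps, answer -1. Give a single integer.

Step 1: cell (0,3)='T' (+4 fires, +2 burnt)
Step 2: cell (0,3)='F' (+8 fires, +4 burnt)
  -> target ignites at step 2
Step 3: cell (0,3)='.' (+7 fires, +8 burnt)
Step 4: cell (0,3)='.' (+5 fires, +7 burnt)
Step 5: cell (0,3)='.' (+2 fires, +5 burnt)
Step 6: cell (0,3)='.' (+0 fires, +2 burnt)
  fire out at step 6

2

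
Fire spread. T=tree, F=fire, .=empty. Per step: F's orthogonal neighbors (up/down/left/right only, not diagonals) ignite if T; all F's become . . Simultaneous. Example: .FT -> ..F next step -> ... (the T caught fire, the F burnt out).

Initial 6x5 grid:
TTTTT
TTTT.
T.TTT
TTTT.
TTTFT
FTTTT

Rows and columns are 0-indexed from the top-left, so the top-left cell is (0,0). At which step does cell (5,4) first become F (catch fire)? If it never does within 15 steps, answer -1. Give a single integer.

Step 1: cell (5,4)='T' (+6 fires, +2 burnt)
Step 2: cell (5,4)='F' (+6 fires, +6 burnt)
  -> target ignites at step 2
Step 3: cell (5,4)='.' (+5 fires, +6 burnt)
Step 4: cell (5,4)='.' (+3 fires, +5 burnt)
Step 5: cell (5,4)='.' (+4 fires, +3 burnt)
Step 6: cell (5,4)='.' (+1 fires, +4 burnt)
Step 7: cell (5,4)='.' (+0 fires, +1 burnt)
  fire out at step 7

2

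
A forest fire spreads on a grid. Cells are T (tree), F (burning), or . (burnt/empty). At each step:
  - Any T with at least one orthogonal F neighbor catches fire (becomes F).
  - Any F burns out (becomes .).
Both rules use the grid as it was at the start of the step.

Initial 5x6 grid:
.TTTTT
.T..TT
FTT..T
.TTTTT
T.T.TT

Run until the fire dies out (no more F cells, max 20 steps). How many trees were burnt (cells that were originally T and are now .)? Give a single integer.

Step 1: +1 fires, +1 burnt (F count now 1)
Step 2: +3 fires, +1 burnt (F count now 3)
Step 3: +2 fires, +3 burnt (F count now 2)
Step 4: +3 fires, +2 burnt (F count now 3)
Step 5: +2 fires, +3 burnt (F count now 2)
Step 6: +3 fires, +2 burnt (F count now 3)
Step 7: +4 fires, +3 burnt (F count now 4)
Step 8: +1 fires, +4 burnt (F count now 1)
Step 9: +0 fires, +1 burnt (F count now 0)
Fire out after step 9
Initially T: 20, now '.': 29
Total burnt (originally-T cells now '.'): 19

Answer: 19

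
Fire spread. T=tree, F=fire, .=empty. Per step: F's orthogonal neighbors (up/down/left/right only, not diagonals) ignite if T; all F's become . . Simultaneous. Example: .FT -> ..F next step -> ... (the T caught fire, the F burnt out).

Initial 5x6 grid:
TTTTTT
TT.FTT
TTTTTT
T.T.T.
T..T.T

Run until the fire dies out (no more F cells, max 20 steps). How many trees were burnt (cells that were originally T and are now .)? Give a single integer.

Answer: 20

Derivation:
Step 1: +3 fires, +1 burnt (F count now 3)
Step 2: +5 fires, +3 burnt (F count now 5)
Step 3: +6 fires, +5 burnt (F count now 6)
Step 4: +3 fires, +6 burnt (F count now 3)
Step 5: +2 fires, +3 burnt (F count now 2)
Step 6: +1 fires, +2 burnt (F count now 1)
Step 7: +0 fires, +1 burnt (F count now 0)
Fire out after step 7
Initially T: 22, now '.': 28
Total burnt (originally-T cells now '.'): 20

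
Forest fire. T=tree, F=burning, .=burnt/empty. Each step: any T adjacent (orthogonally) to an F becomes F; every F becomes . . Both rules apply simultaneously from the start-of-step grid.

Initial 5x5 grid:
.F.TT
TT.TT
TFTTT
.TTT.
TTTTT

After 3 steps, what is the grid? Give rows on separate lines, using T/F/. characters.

Step 1: 4 trees catch fire, 2 burn out
  ...TT
  TF.TT
  F.FTT
  .FTT.
  TTTTT
Step 2: 4 trees catch fire, 4 burn out
  ...TT
  F..TT
  ...FT
  ..FT.
  TFTTT
Step 3: 5 trees catch fire, 4 burn out
  ...TT
  ...FT
  ....F
  ...F.
  F.FTT

...TT
...FT
....F
...F.
F.FTT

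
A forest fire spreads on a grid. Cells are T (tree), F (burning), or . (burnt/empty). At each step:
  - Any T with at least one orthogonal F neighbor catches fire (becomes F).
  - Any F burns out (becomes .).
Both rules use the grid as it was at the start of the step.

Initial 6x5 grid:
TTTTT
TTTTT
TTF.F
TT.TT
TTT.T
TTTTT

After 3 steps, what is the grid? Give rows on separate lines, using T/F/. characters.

Step 1: 4 trees catch fire, 2 burn out
  TTTTT
  TTFTF
  TF...
  TT.TF
  TTT.T
  TTTTT
Step 2: 8 trees catch fire, 4 burn out
  TTFTF
  TF.F.
  F....
  TF.F.
  TTT.F
  TTTTT
Step 3: 6 trees catch fire, 8 burn out
  TF.F.
  F....
  .....
  F....
  TFT..
  TTTTF

TF.F.
F....
.....
F....
TFT..
TTTTF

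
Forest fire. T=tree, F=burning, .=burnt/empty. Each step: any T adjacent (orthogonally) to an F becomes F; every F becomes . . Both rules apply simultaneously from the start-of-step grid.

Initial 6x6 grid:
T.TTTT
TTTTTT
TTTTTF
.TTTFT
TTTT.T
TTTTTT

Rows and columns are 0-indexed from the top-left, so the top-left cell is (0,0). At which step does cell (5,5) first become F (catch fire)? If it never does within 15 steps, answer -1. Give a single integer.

Step 1: cell (5,5)='T' (+4 fires, +2 burnt)
Step 2: cell (5,5)='T' (+6 fires, +4 burnt)
Step 3: cell (5,5)='F' (+7 fires, +6 burnt)
  -> target ignites at step 3
Step 4: cell (5,5)='.' (+6 fires, +7 burnt)
Step 5: cell (5,5)='.' (+5 fires, +6 burnt)
Step 6: cell (5,5)='.' (+2 fires, +5 burnt)
Step 7: cell (5,5)='.' (+1 fires, +2 burnt)
Step 8: cell (5,5)='.' (+0 fires, +1 burnt)
  fire out at step 8

3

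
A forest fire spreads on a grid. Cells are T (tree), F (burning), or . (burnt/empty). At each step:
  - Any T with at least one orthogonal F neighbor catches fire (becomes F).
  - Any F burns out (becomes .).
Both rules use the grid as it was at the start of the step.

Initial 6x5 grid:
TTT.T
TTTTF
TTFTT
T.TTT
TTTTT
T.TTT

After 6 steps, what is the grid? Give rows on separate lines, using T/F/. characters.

Step 1: 7 trees catch fire, 2 burn out
  TTT.F
  TTFF.
  TF.FF
  T.FTT
  TTTTT
  T.TTT
Step 2: 6 trees catch fire, 7 burn out
  TTF..
  TF...
  F....
  T..FF
  TTFTT
  T.TTT
Step 3: 7 trees catch fire, 6 burn out
  TF...
  F....
  .....
  F....
  TF.FF
  T.FTT
Step 4: 4 trees catch fire, 7 burn out
  F....
  .....
  .....
  .....
  F....
  T..FF
Step 5: 1 trees catch fire, 4 burn out
  .....
  .....
  .....
  .....
  .....
  F....
Step 6: 0 trees catch fire, 1 burn out
  .....
  .....
  .....
  .....
  .....
  .....

.....
.....
.....
.....
.....
.....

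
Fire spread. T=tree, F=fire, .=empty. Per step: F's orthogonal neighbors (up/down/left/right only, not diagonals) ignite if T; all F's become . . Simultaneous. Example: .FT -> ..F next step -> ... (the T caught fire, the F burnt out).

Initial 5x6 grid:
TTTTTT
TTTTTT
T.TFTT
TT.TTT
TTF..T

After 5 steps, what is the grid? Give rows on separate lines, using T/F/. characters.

Step 1: 5 trees catch fire, 2 burn out
  TTTTTT
  TTTFTT
  T.F.FT
  TT.FTT
  TF...T
Step 2: 7 trees catch fire, 5 burn out
  TTTFTT
  TTF.FT
  T....F
  TF..FT
  F....T
Step 3: 6 trees catch fire, 7 burn out
  TTF.FT
  TF...F
  T.....
  F....F
  .....T
Step 4: 5 trees catch fire, 6 burn out
  TF...F
  F.....
  F.....
  ......
  .....F
Step 5: 1 trees catch fire, 5 burn out
  F.....
  ......
  ......
  ......
  ......

F.....
......
......
......
......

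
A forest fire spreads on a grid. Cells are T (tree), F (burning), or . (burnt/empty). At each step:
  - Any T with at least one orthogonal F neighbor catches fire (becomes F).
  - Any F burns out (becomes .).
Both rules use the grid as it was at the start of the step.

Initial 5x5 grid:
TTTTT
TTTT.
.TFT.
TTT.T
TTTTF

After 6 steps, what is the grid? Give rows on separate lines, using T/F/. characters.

Step 1: 6 trees catch fire, 2 burn out
  TTTTT
  TTFT.
  .F.F.
  TTF.F
  TTTF.
Step 2: 5 trees catch fire, 6 burn out
  TTFTT
  TF.F.
  .....
  TF...
  TTF..
Step 3: 5 trees catch fire, 5 burn out
  TF.FT
  F....
  .....
  F....
  TF...
Step 4: 3 trees catch fire, 5 burn out
  F...F
  .....
  .....
  .....
  F....
Step 5: 0 trees catch fire, 3 burn out
  .....
  .....
  .....
  .....
  .....
Step 6: 0 trees catch fire, 0 burn out
  .....
  .....
  .....
  .....
  .....

.....
.....
.....
.....
.....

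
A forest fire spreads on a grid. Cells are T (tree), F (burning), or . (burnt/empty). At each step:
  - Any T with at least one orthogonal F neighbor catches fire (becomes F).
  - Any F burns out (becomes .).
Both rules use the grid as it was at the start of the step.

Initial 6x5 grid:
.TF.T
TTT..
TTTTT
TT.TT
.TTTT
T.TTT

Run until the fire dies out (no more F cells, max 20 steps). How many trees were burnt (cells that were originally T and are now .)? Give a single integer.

Answer: 20

Derivation:
Step 1: +2 fires, +1 burnt (F count now 2)
Step 2: +2 fires, +2 burnt (F count now 2)
Step 3: +3 fires, +2 burnt (F count now 3)
Step 4: +4 fires, +3 burnt (F count now 4)
Step 5: +4 fires, +4 burnt (F count now 4)
Step 6: +3 fires, +4 burnt (F count now 3)
Step 7: +2 fires, +3 burnt (F count now 2)
Step 8: +0 fires, +2 burnt (F count now 0)
Fire out after step 8
Initially T: 22, now '.': 28
Total burnt (originally-T cells now '.'): 20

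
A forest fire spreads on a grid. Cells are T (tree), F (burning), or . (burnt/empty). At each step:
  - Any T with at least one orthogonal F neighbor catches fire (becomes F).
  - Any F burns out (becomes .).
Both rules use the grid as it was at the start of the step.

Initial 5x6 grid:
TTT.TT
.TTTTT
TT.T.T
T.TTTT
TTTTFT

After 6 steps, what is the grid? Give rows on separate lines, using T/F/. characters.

Step 1: 3 trees catch fire, 1 burn out
  TTT.TT
  .TTTTT
  TT.T.T
  T.TTFT
  TTTF.F
Step 2: 3 trees catch fire, 3 burn out
  TTT.TT
  .TTTTT
  TT.T.T
  T.TF.F
  TTF...
Step 3: 4 trees catch fire, 3 burn out
  TTT.TT
  .TTTTT
  TT.F.F
  T.F...
  TF....
Step 4: 3 trees catch fire, 4 burn out
  TTT.TT
  .TTFTF
  TT....
  T.....
  F.....
Step 5: 4 trees catch fire, 3 burn out
  TTT.TF
  .TF.F.
  TT....
  F.....
  ......
Step 6: 4 trees catch fire, 4 burn out
  TTF.F.
  .F....
  FT....
  ......
  ......

TTF.F.
.F....
FT....
......
......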